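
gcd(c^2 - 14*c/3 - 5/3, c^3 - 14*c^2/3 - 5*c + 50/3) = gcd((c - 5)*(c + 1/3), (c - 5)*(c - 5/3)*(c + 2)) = c - 5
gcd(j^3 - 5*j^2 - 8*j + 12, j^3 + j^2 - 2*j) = j^2 + j - 2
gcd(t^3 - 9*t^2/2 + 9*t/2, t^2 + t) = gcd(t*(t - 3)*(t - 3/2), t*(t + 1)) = t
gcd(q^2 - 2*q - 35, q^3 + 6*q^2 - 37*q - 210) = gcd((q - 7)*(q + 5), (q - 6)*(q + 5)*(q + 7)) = q + 5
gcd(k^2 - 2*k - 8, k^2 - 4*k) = k - 4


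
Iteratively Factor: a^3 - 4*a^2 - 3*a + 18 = (a - 3)*(a^2 - a - 6) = (a - 3)*(a + 2)*(a - 3)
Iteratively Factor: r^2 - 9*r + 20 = (r - 4)*(r - 5)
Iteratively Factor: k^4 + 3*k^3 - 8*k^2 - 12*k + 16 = (k - 2)*(k^3 + 5*k^2 + 2*k - 8) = (k - 2)*(k - 1)*(k^2 + 6*k + 8) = (k - 2)*(k - 1)*(k + 4)*(k + 2)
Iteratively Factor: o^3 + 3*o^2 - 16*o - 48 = (o + 3)*(o^2 - 16) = (o + 3)*(o + 4)*(o - 4)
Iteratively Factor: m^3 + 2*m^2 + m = (m)*(m^2 + 2*m + 1) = m*(m + 1)*(m + 1)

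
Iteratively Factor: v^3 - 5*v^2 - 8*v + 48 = (v - 4)*(v^2 - v - 12) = (v - 4)^2*(v + 3)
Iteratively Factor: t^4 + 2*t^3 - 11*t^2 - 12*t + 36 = (t + 3)*(t^3 - t^2 - 8*t + 12) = (t - 2)*(t + 3)*(t^2 + t - 6) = (t - 2)^2*(t + 3)*(t + 3)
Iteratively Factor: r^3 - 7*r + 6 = (r - 1)*(r^2 + r - 6) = (r - 2)*(r - 1)*(r + 3)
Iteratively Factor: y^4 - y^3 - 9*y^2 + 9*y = (y - 3)*(y^3 + 2*y^2 - 3*y) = y*(y - 3)*(y^2 + 2*y - 3) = y*(y - 3)*(y - 1)*(y + 3)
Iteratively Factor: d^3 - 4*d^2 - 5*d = (d + 1)*(d^2 - 5*d) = (d - 5)*(d + 1)*(d)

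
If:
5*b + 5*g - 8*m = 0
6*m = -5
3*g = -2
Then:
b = -2/3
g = -2/3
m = -5/6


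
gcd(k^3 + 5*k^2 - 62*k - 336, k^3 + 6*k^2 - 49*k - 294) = k^2 + 13*k + 42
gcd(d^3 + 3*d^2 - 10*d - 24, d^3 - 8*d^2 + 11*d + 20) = 1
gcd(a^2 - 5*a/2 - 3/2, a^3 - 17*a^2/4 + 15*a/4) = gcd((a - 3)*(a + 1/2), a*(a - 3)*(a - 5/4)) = a - 3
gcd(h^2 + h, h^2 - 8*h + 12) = 1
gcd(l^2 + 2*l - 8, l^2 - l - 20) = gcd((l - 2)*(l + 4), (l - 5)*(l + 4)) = l + 4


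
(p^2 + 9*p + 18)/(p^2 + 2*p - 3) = (p + 6)/(p - 1)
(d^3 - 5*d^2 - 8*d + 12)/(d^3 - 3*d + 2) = (d - 6)/(d - 1)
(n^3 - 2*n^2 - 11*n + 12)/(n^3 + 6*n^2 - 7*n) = (n^2 - n - 12)/(n*(n + 7))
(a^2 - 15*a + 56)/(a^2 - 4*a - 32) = (a - 7)/(a + 4)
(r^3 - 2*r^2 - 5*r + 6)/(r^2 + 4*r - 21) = (r^2 + r - 2)/(r + 7)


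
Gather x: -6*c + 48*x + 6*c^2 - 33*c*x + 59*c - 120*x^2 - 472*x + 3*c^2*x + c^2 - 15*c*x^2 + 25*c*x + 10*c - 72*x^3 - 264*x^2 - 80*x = 7*c^2 + 63*c - 72*x^3 + x^2*(-15*c - 384) + x*(3*c^2 - 8*c - 504)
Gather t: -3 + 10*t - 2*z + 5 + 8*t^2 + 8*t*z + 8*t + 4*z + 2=8*t^2 + t*(8*z + 18) + 2*z + 4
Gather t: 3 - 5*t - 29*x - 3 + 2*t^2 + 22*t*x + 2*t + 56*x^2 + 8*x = 2*t^2 + t*(22*x - 3) + 56*x^2 - 21*x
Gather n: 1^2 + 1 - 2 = 0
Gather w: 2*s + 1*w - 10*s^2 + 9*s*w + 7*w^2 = -10*s^2 + 2*s + 7*w^2 + w*(9*s + 1)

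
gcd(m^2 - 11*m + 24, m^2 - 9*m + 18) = m - 3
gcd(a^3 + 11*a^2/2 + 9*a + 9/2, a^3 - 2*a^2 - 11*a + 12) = a + 3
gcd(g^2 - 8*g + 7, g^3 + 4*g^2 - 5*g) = g - 1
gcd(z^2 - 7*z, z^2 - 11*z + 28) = z - 7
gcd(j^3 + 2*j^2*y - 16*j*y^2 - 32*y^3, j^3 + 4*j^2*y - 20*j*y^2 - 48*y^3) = -j^2 + 2*j*y + 8*y^2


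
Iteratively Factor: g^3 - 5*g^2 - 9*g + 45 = (g - 3)*(g^2 - 2*g - 15) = (g - 3)*(g + 3)*(g - 5)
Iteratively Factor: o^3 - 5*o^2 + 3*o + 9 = (o - 3)*(o^2 - 2*o - 3) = (o - 3)*(o + 1)*(o - 3)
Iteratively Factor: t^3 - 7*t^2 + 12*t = (t - 3)*(t^2 - 4*t) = (t - 4)*(t - 3)*(t)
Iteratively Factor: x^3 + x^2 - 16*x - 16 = (x - 4)*(x^2 + 5*x + 4) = (x - 4)*(x + 4)*(x + 1)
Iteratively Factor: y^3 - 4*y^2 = (y)*(y^2 - 4*y) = y^2*(y - 4)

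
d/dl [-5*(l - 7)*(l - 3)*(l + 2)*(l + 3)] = -20*l^3 + 75*l^2 + 230*l - 225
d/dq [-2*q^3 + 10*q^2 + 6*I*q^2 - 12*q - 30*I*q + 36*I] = -6*q^2 + q*(20 + 12*I) - 12 - 30*I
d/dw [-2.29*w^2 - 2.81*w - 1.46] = -4.58*w - 2.81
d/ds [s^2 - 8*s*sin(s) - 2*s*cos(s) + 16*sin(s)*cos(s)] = 2*s*sin(s) - 8*s*cos(s) + 2*s - 8*sin(s) - 2*cos(s) + 16*cos(2*s)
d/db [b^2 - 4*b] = 2*b - 4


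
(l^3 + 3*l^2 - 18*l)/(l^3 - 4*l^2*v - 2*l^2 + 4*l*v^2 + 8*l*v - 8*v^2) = l*(l^2 + 3*l - 18)/(l^3 - 4*l^2*v - 2*l^2 + 4*l*v^2 + 8*l*v - 8*v^2)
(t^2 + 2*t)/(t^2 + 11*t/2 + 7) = 2*t/(2*t + 7)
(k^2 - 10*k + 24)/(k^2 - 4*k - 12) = (k - 4)/(k + 2)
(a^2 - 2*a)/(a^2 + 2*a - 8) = a/(a + 4)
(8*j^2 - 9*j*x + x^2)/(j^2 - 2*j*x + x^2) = (-8*j + x)/(-j + x)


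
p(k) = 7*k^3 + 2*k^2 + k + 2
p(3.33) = 285.99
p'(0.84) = 19.18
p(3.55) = 343.93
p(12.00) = 12398.00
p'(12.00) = 3073.00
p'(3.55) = 279.85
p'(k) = 21*k^2 + 4*k + 1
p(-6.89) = -2199.53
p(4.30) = 599.83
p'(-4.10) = 337.61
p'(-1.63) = 50.27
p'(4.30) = 406.49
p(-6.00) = -1444.00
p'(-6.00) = 733.00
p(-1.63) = -24.63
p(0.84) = 8.40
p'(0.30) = 4.09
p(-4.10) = -450.93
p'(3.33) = 247.19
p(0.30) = 2.67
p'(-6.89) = 970.35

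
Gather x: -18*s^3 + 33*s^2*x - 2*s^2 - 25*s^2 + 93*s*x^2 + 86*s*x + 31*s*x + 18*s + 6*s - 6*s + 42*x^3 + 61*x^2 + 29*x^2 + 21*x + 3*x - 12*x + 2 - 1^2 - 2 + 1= -18*s^3 - 27*s^2 + 18*s + 42*x^3 + x^2*(93*s + 90) + x*(33*s^2 + 117*s + 12)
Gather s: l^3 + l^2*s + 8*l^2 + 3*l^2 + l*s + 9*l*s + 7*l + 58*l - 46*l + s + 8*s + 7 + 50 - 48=l^3 + 11*l^2 + 19*l + s*(l^2 + 10*l + 9) + 9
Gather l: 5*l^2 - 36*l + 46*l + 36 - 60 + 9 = 5*l^2 + 10*l - 15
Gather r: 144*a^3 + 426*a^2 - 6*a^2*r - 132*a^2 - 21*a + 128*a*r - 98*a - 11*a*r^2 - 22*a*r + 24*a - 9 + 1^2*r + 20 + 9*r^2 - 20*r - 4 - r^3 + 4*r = 144*a^3 + 294*a^2 - 95*a - r^3 + r^2*(9 - 11*a) + r*(-6*a^2 + 106*a - 15) + 7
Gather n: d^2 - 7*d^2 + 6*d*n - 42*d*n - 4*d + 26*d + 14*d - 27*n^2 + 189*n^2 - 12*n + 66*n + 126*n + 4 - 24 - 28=-6*d^2 + 36*d + 162*n^2 + n*(180 - 36*d) - 48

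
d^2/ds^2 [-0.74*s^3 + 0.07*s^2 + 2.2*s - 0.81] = 0.14 - 4.44*s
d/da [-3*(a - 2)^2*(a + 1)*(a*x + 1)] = -12*a^3*x + 27*a^2*x - 9*a^2 + 18*a - 12*x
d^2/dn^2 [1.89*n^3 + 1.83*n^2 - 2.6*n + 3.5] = 11.34*n + 3.66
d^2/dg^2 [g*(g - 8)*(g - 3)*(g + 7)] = 12*g^2 - 24*g - 106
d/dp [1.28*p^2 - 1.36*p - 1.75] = 2.56*p - 1.36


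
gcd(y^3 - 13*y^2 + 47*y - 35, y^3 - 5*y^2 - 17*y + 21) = y^2 - 8*y + 7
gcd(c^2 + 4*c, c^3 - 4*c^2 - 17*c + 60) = c + 4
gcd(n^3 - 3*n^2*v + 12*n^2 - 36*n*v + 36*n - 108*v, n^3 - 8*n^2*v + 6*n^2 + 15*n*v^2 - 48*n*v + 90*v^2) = -n^2 + 3*n*v - 6*n + 18*v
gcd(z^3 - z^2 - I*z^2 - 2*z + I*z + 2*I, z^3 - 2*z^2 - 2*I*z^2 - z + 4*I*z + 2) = z^2 + z*(-2 - I) + 2*I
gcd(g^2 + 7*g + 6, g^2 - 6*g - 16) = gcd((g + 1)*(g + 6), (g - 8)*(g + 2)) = 1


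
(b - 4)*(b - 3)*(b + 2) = b^3 - 5*b^2 - 2*b + 24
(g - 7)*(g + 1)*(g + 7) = g^3 + g^2 - 49*g - 49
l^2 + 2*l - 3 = (l - 1)*(l + 3)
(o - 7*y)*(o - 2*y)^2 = o^3 - 11*o^2*y + 32*o*y^2 - 28*y^3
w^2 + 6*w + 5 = (w + 1)*(w + 5)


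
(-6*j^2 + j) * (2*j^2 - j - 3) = -12*j^4 + 8*j^3 + 17*j^2 - 3*j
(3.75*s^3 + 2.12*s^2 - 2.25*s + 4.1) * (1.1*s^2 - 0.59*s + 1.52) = 4.125*s^5 + 0.1195*s^4 + 1.9742*s^3 + 9.0599*s^2 - 5.839*s + 6.232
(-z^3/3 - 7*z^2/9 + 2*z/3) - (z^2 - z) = -z^3/3 - 16*z^2/9 + 5*z/3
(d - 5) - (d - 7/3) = -8/3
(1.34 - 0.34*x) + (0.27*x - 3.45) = -0.07*x - 2.11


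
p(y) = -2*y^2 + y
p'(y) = 1 - 4*y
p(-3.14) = -22.86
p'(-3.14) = 13.56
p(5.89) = -63.49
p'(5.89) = -22.56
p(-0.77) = -1.96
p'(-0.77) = 4.08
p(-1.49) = -5.93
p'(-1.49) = 6.96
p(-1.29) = -4.62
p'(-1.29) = 6.16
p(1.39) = -2.47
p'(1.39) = -4.56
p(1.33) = -2.21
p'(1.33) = -4.32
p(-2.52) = -15.22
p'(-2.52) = 11.08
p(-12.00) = -300.00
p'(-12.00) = 49.00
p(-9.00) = -171.00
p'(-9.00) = 37.00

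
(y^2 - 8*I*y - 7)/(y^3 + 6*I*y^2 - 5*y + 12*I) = (y - 7*I)/(y^2 + 7*I*y - 12)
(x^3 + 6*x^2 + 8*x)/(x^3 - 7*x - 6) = x*(x + 4)/(x^2 - 2*x - 3)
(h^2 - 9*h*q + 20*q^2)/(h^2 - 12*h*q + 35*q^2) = (-h + 4*q)/(-h + 7*q)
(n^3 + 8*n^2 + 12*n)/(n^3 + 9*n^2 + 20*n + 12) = n/(n + 1)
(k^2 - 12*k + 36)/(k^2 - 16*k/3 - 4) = 3*(k - 6)/(3*k + 2)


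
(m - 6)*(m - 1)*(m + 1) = m^3 - 6*m^2 - m + 6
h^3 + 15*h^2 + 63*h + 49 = (h + 1)*(h + 7)^2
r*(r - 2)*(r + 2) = r^3 - 4*r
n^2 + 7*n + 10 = (n + 2)*(n + 5)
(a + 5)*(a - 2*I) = a^2 + 5*a - 2*I*a - 10*I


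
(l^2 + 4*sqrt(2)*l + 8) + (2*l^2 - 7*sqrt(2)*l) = 3*l^2 - 3*sqrt(2)*l + 8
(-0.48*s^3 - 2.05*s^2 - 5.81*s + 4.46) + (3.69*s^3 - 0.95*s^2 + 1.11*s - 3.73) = 3.21*s^3 - 3.0*s^2 - 4.7*s + 0.73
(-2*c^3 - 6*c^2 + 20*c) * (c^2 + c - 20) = -2*c^5 - 8*c^4 + 54*c^3 + 140*c^2 - 400*c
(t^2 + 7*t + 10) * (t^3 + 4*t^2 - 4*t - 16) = t^5 + 11*t^4 + 34*t^3 - 4*t^2 - 152*t - 160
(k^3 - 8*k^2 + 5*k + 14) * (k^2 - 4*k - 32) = k^5 - 12*k^4 + 5*k^3 + 250*k^2 - 216*k - 448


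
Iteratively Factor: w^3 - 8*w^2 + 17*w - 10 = (w - 5)*(w^2 - 3*w + 2) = (w - 5)*(w - 2)*(w - 1)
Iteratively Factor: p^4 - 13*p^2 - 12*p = (p)*(p^3 - 13*p - 12) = p*(p + 3)*(p^2 - 3*p - 4) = p*(p + 1)*(p + 3)*(p - 4)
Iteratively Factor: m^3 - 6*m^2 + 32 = (m - 4)*(m^2 - 2*m - 8) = (m - 4)^2*(m + 2)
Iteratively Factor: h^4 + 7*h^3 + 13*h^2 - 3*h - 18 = (h + 3)*(h^3 + 4*h^2 + h - 6) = (h + 3)^2*(h^2 + h - 2) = (h - 1)*(h + 3)^2*(h + 2)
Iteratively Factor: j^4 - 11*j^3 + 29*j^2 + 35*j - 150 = (j - 5)*(j^3 - 6*j^2 - j + 30) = (j - 5)^2*(j^2 - j - 6) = (j - 5)^2*(j - 3)*(j + 2)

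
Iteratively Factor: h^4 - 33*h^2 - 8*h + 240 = (h - 3)*(h^3 + 3*h^2 - 24*h - 80) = (h - 5)*(h - 3)*(h^2 + 8*h + 16) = (h - 5)*(h - 3)*(h + 4)*(h + 4)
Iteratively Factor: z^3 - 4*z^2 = (z)*(z^2 - 4*z) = z*(z - 4)*(z)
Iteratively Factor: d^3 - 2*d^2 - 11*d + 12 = (d - 4)*(d^2 + 2*d - 3) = (d - 4)*(d + 3)*(d - 1)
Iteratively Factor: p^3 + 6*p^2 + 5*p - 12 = (p + 4)*(p^2 + 2*p - 3) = (p + 3)*(p + 4)*(p - 1)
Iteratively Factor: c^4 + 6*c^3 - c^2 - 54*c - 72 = (c + 3)*(c^3 + 3*c^2 - 10*c - 24) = (c - 3)*(c + 3)*(c^2 + 6*c + 8) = (c - 3)*(c + 2)*(c + 3)*(c + 4)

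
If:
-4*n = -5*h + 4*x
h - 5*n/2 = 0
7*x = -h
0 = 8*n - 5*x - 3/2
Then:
No Solution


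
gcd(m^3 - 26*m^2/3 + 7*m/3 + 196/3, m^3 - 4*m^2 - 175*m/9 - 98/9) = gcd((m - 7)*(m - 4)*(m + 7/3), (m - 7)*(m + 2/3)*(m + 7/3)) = m^2 - 14*m/3 - 49/3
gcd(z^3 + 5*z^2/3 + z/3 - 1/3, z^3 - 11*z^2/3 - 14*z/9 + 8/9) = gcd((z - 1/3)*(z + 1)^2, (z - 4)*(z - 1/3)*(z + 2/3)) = z - 1/3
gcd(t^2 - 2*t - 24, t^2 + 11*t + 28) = t + 4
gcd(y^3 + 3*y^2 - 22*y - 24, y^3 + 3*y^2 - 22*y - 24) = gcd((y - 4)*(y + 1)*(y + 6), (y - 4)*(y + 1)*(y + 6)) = y^3 + 3*y^2 - 22*y - 24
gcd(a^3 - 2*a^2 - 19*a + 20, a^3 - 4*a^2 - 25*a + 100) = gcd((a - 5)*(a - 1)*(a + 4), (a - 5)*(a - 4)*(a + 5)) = a - 5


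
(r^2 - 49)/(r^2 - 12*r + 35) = (r + 7)/(r - 5)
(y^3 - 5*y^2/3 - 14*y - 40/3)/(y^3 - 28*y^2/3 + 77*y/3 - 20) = (3*y^2 + 10*y + 8)/(3*y^2 - 13*y + 12)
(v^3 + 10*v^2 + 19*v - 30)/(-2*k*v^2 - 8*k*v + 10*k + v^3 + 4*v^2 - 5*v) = (v + 6)/(-2*k + v)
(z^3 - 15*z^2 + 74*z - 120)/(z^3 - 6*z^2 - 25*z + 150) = (z - 4)/(z + 5)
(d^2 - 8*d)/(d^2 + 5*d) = (d - 8)/(d + 5)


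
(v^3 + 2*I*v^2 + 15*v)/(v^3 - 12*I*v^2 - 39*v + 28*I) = v*(v^2 + 2*I*v + 15)/(v^3 - 12*I*v^2 - 39*v + 28*I)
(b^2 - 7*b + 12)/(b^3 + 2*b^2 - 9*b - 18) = (b - 4)/(b^2 + 5*b + 6)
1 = 1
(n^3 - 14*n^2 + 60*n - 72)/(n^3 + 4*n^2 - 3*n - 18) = (n^2 - 12*n + 36)/(n^2 + 6*n + 9)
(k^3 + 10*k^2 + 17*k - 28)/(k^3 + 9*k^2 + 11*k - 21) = (k + 4)/(k + 3)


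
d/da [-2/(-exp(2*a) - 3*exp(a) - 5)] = (-4*exp(a) - 6)*exp(a)/(exp(2*a) + 3*exp(a) + 5)^2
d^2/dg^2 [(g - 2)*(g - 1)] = 2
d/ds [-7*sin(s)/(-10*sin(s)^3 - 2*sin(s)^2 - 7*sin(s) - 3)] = 7*(-20*sin(s)^3 - 2*sin(s)^2 + 3)*cos(s)/(10*sin(s)^3 + 2*sin(s)^2 + 7*sin(s) + 3)^2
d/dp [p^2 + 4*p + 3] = 2*p + 4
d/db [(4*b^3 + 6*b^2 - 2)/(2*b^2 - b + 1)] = 2*(4*b^4 - 4*b^3 + 3*b^2 + 10*b - 1)/(4*b^4 - 4*b^3 + 5*b^2 - 2*b + 1)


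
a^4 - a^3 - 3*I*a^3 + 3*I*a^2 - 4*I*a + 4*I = (a - 2*I)^2*(-I*a + 1)*(I*a - I)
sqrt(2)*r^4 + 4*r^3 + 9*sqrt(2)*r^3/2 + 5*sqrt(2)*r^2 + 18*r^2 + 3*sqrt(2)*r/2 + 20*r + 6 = (r + 1/2)*(r + 3)*(r + 2*sqrt(2))*(sqrt(2)*r + sqrt(2))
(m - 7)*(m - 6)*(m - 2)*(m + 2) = m^4 - 13*m^3 + 38*m^2 + 52*m - 168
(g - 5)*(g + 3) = g^2 - 2*g - 15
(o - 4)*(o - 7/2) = o^2 - 15*o/2 + 14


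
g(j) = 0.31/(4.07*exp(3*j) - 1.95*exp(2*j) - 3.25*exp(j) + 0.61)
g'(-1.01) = 0.85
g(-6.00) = 0.52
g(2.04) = 0.00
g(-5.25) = 0.52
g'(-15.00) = 0.00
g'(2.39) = -0.00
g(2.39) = 0.00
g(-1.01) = -0.49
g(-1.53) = -2.16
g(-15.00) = 0.51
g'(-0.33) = -0.04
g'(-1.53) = 11.43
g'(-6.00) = 0.01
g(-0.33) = -0.25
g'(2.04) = -0.00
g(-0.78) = -0.35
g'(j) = 0.31*(-12.21*exp(3*j) + 3.9*exp(2*j) + 3.25*exp(j))/(4.07*exp(3*j) - 1.95*exp(2*j) - 3.25*exp(j) + 0.61)^2 = (-3.7851*exp(2*j) + 1.209*exp(j) + 1.0075)*exp(j)/(4.07*exp(3*j) - 1.95*exp(2*j) - 3.25*exp(j) + 0.61)^2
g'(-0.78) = 0.44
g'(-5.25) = 0.02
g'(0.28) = -0.98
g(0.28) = 0.13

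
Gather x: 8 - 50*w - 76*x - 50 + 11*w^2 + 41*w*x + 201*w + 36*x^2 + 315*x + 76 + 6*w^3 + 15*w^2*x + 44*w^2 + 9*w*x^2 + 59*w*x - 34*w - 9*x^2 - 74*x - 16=6*w^3 + 55*w^2 + 117*w + x^2*(9*w + 27) + x*(15*w^2 + 100*w + 165) + 18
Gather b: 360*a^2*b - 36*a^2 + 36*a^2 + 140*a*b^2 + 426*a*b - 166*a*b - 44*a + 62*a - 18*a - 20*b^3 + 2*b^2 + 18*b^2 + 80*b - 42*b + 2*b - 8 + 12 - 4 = -20*b^3 + b^2*(140*a + 20) + b*(360*a^2 + 260*a + 40)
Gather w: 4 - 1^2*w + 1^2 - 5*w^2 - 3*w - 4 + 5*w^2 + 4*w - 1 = 0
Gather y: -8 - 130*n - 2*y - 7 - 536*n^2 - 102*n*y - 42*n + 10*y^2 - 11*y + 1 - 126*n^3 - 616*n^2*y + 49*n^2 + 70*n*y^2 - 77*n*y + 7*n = -126*n^3 - 487*n^2 - 165*n + y^2*(70*n + 10) + y*(-616*n^2 - 179*n - 13) - 14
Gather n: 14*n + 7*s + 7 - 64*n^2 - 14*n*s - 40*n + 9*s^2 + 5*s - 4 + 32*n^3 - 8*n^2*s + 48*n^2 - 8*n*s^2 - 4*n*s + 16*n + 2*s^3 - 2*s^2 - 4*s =32*n^3 + n^2*(-8*s - 16) + n*(-8*s^2 - 18*s - 10) + 2*s^3 + 7*s^2 + 8*s + 3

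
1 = 1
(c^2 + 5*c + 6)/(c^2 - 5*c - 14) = (c + 3)/(c - 7)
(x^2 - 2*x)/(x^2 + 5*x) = (x - 2)/(x + 5)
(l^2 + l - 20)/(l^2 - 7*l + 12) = (l + 5)/(l - 3)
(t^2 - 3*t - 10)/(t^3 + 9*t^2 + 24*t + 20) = (t - 5)/(t^2 + 7*t + 10)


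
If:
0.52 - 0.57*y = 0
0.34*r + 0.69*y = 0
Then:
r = -1.85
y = 0.91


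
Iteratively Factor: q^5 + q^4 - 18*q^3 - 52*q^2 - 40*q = (q)*(q^4 + q^3 - 18*q^2 - 52*q - 40) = q*(q + 2)*(q^3 - q^2 - 16*q - 20) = q*(q + 2)^2*(q^2 - 3*q - 10) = q*(q - 5)*(q + 2)^2*(q + 2)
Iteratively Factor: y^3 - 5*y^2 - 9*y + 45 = (y - 3)*(y^2 - 2*y - 15) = (y - 5)*(y - 3)*(y + 3)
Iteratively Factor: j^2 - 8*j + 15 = (j - 3)*(j - 5)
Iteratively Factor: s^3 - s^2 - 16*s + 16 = (s - 1)*(s^2 - 16) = (s - 4)*(s - 1)*(s + 4)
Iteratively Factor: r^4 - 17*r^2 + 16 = (r + 4)*(r^3 - 4*r^2 - r + 4) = (r - 4)*(r + 4)*(r^2 - 1) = (r - 4)*(r - 1)*(r + 4)*(r + 1)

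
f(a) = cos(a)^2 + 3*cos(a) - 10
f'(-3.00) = 0.14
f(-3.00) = -11.99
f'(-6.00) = -1.37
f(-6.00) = -6.20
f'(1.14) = -3.48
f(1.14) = -8.57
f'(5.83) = 2.10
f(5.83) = -6.49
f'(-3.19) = -0.05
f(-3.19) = -12.00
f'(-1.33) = 3.38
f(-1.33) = -9.23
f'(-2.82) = 0.35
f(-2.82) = -11.95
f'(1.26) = -3.44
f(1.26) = -8.99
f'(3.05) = -0.09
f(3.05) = -12.00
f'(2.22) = -1.43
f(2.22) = -11.45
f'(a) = -2*sin(a)*cos(a) - 3*sin(a)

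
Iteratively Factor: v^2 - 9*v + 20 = (v - 4)*(v - 5)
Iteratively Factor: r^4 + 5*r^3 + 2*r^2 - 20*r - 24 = (r - 2)*(r^3 + 7*r^2 + 16*r + 12) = (r - 2)*(r + 2)*(r^2 + 5*r + 6) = (r - 2)*(r + 2)^2*(r + 3)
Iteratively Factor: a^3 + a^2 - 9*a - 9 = (a + 3)*(a^2 - 2*a - 3) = (a - 3)*(a + 3)*(a + 1)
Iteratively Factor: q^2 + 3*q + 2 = (q + 1)*(q + 2)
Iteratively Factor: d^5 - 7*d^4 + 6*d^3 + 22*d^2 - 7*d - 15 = (d - 5)*(d^4 - 2*d^3 - 4*d^2 + 2*d + 3) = (d - 5)*(d + 1)*(d^3 - 3*d^2 - d + 3) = (d - 5)*(d + 1)^2*(d^2 - 4*d + 3) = (d - 5)*(d - 3)*(d + 1)^2*(d - 1)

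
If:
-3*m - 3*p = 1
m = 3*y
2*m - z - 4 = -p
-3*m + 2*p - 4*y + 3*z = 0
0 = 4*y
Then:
No Solution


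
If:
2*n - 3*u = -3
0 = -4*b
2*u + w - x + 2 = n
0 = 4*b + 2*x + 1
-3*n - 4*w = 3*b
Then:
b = 0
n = 54/5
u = 41/5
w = -81/10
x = -1/2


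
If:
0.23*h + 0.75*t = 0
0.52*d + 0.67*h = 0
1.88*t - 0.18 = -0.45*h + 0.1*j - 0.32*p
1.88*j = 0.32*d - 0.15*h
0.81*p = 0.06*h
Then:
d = 3.18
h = -2.47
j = 0.74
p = -0.18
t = 0.76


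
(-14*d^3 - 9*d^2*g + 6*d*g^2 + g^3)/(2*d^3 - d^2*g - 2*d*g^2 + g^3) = (-7*d - g)/(d - g)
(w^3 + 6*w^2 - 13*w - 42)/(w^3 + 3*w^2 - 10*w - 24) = (w + 7)/(w + 4)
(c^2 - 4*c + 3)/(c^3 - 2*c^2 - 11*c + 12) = (c - 3)/(c^2 - c - 12)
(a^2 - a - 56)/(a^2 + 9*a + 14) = (a - 8)/(a + 2)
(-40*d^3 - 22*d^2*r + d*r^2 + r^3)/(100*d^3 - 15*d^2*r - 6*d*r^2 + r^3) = (2*d + r)/(-5*d + r)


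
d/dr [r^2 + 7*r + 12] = 2*r + 7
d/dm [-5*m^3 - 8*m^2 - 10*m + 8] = -15*m^2 - 16*m - 10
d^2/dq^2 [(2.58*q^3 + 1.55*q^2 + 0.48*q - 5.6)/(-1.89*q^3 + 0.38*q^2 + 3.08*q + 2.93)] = (-2.8421709430404e-14*q^7 - 14.779422*q^6 - 100.399824*q^5 + 16.529184*q^4 - 229.822226*q^3 - 351.980724*q^2 + 95.7045*q + 75.827834)/(6.751269*q^9 - 4.072194*q^8 - 32.187456*q^7 - 18.181295*q^6 + 65.079588*q^5 + 90.252924*q^4 - 1.117361*q^3 - 93.172242*q^2 - 79.324476*q - 25.153757)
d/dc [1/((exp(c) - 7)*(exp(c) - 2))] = (9 - 2*exp(c))*exp(c)/(exp(4*c) - 18*exp(3*c) + 109*exp(2*c) - 252*exp(c) + 196)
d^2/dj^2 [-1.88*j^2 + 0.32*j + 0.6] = -3.76000000000000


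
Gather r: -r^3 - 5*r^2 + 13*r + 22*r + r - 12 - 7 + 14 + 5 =-r^3 - 5*r^2 + 36*r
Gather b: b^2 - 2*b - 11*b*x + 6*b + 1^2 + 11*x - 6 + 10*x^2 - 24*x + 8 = b^2 + b*(4 - 11*x) + 10*x^2 - 13*x + 3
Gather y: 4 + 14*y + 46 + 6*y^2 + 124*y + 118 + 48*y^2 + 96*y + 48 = 54*y^2 + 234*y + 216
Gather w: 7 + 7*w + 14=7*w + 21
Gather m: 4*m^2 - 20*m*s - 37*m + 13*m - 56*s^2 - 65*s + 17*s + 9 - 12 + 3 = 4*m^2 + m*(-20*s - 24) - 56*s^2 - 48*s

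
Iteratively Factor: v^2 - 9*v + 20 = (v - 5)*(v - 4)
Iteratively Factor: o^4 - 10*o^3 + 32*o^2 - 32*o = (o)*(o^3 - 10*o^2 + 32*o - 32) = o*(o - 4)*(o^2 - 6*o + 8) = o*(o - 4)*(o - 2)*(o - 4)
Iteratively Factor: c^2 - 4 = (c + 2)*(c - 2)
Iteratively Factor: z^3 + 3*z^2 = (z)*(z^2 + 3*z) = z^2*(z + 3)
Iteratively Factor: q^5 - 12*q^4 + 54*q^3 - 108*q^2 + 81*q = (q)*(q^4 - 12*q^3 + 54*q^2 - 108*q + 81) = q*(q - 3)*(q^3 - 9*q^2 + 27*q - 27) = q*(q - 3)^2*(q^2 - 6*q + 9) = q*(q - 3)^3*(q - 3)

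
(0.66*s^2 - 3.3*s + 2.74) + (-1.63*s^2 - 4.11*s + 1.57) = -0.97*s^2 - 7.41*s + 4.31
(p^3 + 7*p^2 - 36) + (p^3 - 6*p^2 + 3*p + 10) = 2*p^3 + p^2 + 3*p - 26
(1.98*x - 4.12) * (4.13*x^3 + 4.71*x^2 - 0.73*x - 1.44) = 8.1774*x^4 - 7.6898*x^3 - 20.8506*x^2 + 0.1564*x + 5.9328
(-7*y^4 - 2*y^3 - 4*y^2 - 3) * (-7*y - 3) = 49*y^5 + 35*y^4 + 34*y^3 + 12*y^2 + 21*y + 9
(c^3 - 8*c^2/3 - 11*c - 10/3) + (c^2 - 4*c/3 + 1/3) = c^3 - 5*c^2/3 - 37*c/3 - 3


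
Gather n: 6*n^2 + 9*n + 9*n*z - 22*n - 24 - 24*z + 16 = 6*n^2 + n*(9*z - 13) - 24*z - 8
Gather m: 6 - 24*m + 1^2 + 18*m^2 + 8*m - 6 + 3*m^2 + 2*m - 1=21*m^2 - 14*m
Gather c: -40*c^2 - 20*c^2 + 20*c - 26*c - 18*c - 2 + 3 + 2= -60*c^2 - 24*c + 3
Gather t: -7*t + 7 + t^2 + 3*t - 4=t^2 - 4*t + 3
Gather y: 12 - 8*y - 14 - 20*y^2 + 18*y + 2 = -20*y^2 + 10*y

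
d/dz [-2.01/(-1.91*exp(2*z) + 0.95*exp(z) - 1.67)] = (1.9095 - 7.6782*exp(z))*exp(z)/(1.91*exp(2*z) - 0.95*exp(z) + 1.67)^2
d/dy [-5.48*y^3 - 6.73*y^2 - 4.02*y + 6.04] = -16.44*y^2 - 13.46*y - 4.02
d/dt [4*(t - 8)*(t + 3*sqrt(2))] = 8*t - 32 + 12*sqrt(2)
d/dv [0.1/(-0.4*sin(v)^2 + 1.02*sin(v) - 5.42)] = (0.08*sin(v) - 0.102)*cos(v)/(0.4*sin(v)^2 - 1.02*sin(v) + 5.42)^2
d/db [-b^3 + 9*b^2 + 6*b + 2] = -3*b^2 + 18*b + 6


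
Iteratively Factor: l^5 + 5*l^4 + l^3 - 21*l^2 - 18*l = (l + 1)*(l^4 + 4*l^3 - 3*l^2 - 18*l) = (l + 1)*(l + 3)*(l^3 + l^2 - 6*l) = (l + 1)*(l + 3)^2*(l^2 - 2*l) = (l - 2)*(l + 1)*(l + 3)^2*(l)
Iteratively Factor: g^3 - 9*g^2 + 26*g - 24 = (g - 3)*(g^2 - 6*g + 8) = (g - 4)*(g - 3)*(g - 2)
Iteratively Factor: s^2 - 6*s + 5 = (s - 1)*(s - 5)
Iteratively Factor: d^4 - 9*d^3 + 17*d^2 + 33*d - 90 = (d - 3)*(d^3 - 6*d^2 - d + 30) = (d - 3)^2*(d^2 - 3*d - 10) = (d - 3)^2*(d + 2)*(d - 5)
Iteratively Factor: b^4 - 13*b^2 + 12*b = (b)*(b^3 - 13*b + 12) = b*(b - 1)*(b^2 + b - 12) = b*(b - 1)*(b + 4)*(b - 3)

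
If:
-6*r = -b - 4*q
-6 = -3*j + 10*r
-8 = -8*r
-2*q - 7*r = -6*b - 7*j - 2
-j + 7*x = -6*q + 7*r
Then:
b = -176/39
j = 16/3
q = 205/78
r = 1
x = -134/273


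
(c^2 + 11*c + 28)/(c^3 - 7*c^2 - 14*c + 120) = (c + 7)/(c^2 - 11*c + 30)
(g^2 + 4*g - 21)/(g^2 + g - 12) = (g + 7)/(g + 4)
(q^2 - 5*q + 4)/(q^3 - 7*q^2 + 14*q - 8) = 1/(q - 2)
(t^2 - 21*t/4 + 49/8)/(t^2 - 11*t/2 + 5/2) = (8*t^2 - 42*t + 49)/(4*(2*t^2 - 11*t + 5))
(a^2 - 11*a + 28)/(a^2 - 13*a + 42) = (a - 4)/(a - 6)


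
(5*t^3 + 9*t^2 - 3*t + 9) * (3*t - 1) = 15*t^4 + 22*t^3 - 18*t^2 + 30*t - 9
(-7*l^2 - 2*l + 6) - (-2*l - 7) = 13 - 7*l^2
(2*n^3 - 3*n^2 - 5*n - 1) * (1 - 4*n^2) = -8*n^5 + 12*n^4 + 22*n^3 + n^2 - 5*n - 1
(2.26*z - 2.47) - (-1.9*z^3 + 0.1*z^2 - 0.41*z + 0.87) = 1.9*z^3 - 0.1*z^2 + 2.67*z - 3.34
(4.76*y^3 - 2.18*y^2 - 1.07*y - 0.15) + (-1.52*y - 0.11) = 4.76*y^3 - 2.18*y^2 - 2.59*y - 0.26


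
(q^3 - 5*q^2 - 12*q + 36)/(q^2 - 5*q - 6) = (q^2 + q - 6)/(q + 1)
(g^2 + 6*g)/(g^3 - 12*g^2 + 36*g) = (g + 6)/(g^2 - 12*g + 36)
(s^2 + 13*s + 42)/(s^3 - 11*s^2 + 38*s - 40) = (s^2 + 13*s + 42)/(s^3 - 11*s^2 + 38*s - 40)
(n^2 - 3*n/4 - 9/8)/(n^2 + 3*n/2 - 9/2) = (n + 3/4)/(n + 3)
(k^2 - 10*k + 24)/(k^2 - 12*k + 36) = (k - 4)/(k - 6)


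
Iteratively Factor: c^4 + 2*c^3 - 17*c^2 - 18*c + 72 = (c - 2)*(c^3 + 4*c^2 - 9*c - 36) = (c - 3)*(c - 2)*(c^2 + 7*c + 12) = (c - 3)*(c - 2)*(c + 3)*(c + 4)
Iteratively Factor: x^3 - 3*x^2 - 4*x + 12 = (x - 3)*(x^2 - 4) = (x - 3)*(x - 2)*(x + 2)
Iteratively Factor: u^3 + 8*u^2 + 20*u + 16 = (u + 2)*(u^2 + 6*u + 8) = (u + 2)*(u + 4)*(u + 2)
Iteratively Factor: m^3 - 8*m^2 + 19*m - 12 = (m - 3)*(m^2 - 5*m + 4) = (m - 4)*(m - 3)*(m - 1)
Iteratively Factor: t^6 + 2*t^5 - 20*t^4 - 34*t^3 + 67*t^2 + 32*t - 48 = (t + 3)*(t^5 - t^4 - 17*t^3 + 17*t^2 + 16*t - 16) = (t - 1)*(t + 3)*(t^4 - 17*t^2 + 16) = (t - 1)*(t + 3)*(t + 4)*(t^3 - 4*t^2 - t + 4) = (t - 1)*(t + 1)*(t + 3)*(t + 4)*(t^2 - 5*t + 4) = (t - 4)*(t - 1)*(t + 1)*(t + 3)*(t + 4)*(t - 1)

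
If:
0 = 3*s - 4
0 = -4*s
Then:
No Solution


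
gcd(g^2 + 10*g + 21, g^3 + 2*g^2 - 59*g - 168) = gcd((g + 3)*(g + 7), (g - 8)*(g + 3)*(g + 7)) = g^2 + 10*g + 21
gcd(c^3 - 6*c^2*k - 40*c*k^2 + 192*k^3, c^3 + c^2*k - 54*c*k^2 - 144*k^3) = c^2 - 2*c*k - 48*k^2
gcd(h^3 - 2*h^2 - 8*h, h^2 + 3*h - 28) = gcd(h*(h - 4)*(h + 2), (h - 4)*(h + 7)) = h - 4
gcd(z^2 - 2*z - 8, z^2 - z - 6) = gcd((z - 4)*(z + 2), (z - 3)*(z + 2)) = z + 2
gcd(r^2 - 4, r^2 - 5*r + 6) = r - 2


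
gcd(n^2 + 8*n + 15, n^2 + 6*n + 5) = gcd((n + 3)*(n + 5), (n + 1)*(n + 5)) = n + 5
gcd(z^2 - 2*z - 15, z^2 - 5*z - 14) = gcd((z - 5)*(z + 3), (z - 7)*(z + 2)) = 1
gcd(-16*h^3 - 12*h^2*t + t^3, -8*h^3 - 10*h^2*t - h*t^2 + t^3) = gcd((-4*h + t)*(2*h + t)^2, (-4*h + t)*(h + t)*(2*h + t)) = -8*h^2 - 2*h*t + t^2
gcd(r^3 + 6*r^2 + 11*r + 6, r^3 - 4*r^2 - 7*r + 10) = r + 2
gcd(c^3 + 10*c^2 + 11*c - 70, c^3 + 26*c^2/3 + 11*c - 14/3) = c + 7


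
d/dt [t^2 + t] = 2*t + 1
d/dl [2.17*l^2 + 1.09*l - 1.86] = 4.34*l + 1.09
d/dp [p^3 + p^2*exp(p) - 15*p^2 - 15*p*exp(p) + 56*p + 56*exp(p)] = p^2*exp(p) + 3*p^2 - 13*p*exp(p) - 30*p + 41*exp(p) + 56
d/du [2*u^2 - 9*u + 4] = 4*u - 9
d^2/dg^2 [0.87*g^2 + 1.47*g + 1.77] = 1.74000000000000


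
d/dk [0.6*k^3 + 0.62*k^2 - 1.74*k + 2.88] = 1.8*k^2 + 1.24*k - 1.74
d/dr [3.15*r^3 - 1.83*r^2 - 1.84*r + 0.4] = 9.45*r^2 - 3.66*r - 1.84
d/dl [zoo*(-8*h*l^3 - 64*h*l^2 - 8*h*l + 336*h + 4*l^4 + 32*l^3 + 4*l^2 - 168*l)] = zoo*(h*l^2 + h*l + h + l^3 + l^2 + l + 1)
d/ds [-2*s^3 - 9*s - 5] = -6*s^2 - 9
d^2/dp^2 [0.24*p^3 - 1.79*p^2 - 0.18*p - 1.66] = 1.44*p - 3.58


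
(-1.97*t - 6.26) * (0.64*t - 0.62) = -1.2608*t^2 - 2.785*t + 3.8812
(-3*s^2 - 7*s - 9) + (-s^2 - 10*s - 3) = -4*s^2 - 17*s - 12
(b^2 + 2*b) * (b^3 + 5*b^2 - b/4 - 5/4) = b^5 + 7*b^4 + 39*b^3/4 - 7*b^2/4 - 5*b/2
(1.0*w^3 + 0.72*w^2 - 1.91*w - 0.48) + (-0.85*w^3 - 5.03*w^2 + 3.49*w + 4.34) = 0.15*w^3 - 4.31*w^2 + 1.58*w + 3.86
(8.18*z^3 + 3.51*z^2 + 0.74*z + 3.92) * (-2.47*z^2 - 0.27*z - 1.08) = -20.2046*z^5 - 10.8783*z^4 - 11.6099*z^3 - 13.673*z^2 - 1.8576*z - 4.2336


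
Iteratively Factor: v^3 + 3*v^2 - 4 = (v - 1)*(v^2 + 4*v + 4) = (v - 1)*(v + 2)*(v + 2)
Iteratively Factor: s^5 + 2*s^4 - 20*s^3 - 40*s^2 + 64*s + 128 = (s - 2)*(s^4 + 4*s^3 - 12*s^2 - 64*s - 64) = (s - 2)*(s + 2)*(s^3 + 2*s^2 - 16*s - 32) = (s - 2)*(s + 2)*(s + 4)*(s^2 - 2*s - 8) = (s - 4)*(s - 2)*(s + 2)*(s + 4)*(s + 2)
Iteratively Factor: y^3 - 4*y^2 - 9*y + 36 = (y - 4)*(y^2 - 9) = (y - 4)*(y + 3)*(y - 3)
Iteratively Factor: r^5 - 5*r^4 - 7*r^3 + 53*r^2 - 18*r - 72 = (r - 4)*(r^4 - r^3 - 11*r^2 + 9*r + 18) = (r - 4)*(r + 1)*(r^3 - 2*r^2 - 9*r + 18) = (r - 4)*(r - 3)*(r + 1)*(r^2 + r - 6) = (r - 4)*(r - 3)*(r - 2)*(r + 1)*(r + 3)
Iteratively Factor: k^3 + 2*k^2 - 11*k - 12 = (k + 4)*(k^2 - 2*k - 3) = (k + 1)*(k + 4)*(k - 3)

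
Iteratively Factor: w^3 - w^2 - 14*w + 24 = (w - 2)*(w^2 + w - 12) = (w - 3)*(w - 2)*(w + 4)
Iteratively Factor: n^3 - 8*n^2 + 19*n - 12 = (n - 3)*(n^2 - 5*n + 4) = (n - 4)*(n - 3)*(n - 1)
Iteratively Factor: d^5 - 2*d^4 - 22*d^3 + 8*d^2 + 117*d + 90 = (d - 5)*(d^4 + 3*d^3 - 7*d^2 - 27*d - 18) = (d - 5)*(d + 1)*(d^3 + 2*d^2 - 9*d - 18) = (d - 5)*(d + 1)*(d + 3)*(d^2 - d - 6) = (d - 5)*(d - 3)*(d + 1)*(d + 3)*(d + 2)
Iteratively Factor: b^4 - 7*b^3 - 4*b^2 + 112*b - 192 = (b - 4)*(b^3 - 3*b^2 - 16*b + 48) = (b - 4)*(b + 4)*(b^2 - 7*b + 12) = (b - 4)^2*(b + 4)*(b - 3)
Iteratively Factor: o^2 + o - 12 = (o + 4)*(o - 3)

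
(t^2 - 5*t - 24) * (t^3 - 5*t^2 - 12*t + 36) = t^5 - 10*t^4 - 11*t^3 + 216*t^2 + 108*t - 864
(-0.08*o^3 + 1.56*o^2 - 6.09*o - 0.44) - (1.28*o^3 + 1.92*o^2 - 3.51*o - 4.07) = -1.36*o^3 - 0.36*o^2 - 2.58*o + 3.63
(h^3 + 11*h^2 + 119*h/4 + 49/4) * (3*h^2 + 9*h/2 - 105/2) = 3*h^5 + 75*h^4/2 + 345*h^3/4 - 3255*h^2/8 - 6027*h/4 - 5145/8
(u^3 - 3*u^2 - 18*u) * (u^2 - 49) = u^5 - 3*u^4 - 67*u^3 + 147*u^2 + 882*u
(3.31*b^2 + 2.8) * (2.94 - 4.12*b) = -13.6372*b^3 + 9.7314*b^2 - 11.536*b + 8.232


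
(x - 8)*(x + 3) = x^2 - 5*x - 24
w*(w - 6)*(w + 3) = w^3 - 3*w^2 - 18*w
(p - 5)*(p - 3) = p^2 - 8*p + 15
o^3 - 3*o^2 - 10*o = o*(o - 5)*(o + 2)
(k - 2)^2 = k^2 - 4*k + 4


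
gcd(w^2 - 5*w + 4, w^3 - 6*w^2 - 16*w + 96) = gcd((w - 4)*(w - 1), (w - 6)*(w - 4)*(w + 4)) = w - 4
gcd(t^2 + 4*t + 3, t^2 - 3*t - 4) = t + 1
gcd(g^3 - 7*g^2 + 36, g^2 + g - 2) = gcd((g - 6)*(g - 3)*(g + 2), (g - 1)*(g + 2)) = g + 2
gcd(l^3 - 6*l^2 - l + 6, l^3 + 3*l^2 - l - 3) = l^2 - 1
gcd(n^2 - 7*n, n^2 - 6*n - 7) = n - 7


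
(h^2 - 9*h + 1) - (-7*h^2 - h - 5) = 8*h^2 - 8*h + 6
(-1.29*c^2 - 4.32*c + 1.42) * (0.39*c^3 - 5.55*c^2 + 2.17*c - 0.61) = -0.5031*c^5 + 5.4747*c^4 + 21.7305*c^3 - 16.4685*c^2 + 5.7166*c - 0.8662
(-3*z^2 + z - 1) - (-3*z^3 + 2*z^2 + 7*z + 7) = 3*z^3 - 5*z^2 - 6*z - 8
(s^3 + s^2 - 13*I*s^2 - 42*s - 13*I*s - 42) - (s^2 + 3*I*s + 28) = s^3 - 13*I*s^2 - 42*s - 16*I*s - 70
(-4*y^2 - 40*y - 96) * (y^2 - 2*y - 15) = -4*y^4 - 32*y^3 + 44*y^2 + 792*y + 1440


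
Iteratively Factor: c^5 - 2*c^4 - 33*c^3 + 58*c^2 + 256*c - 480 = (c - 5)*(c^4 + 3*c^3 - 18*c^2 - 32*c + 96) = (c - 5)*(c + 4)*(c^3 - c^2 - 14*c + 24) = (c - 5)*(c + 4)^2*(c^2 - 5*c + 6) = (c - 5)*(c - 2)*(c + 4)^2*(c - 3)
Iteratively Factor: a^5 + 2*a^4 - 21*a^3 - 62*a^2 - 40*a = (a + 1)*(a^4 + a^3 - 22*a^2 - 40*a) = (a + 1)*(a + 4)*(a^3 - 3*a^2 - 10*a) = (a - 5)*(a + 1)*(a + 4)*(a^2 + 2*a) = a*(a - 5)*(a + 1)*(a + 4)*(a + 2)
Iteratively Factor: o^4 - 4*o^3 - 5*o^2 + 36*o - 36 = (o + 3)*(o^3 - 7*o^2 + 16*o - 12) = (o - 3)*(o + 3)*(o^2 - 4*o + 4) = (o - 3)*(o - 2)*(o + 3)*(o - 2)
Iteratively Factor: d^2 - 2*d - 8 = (d - 4)*(d + 2)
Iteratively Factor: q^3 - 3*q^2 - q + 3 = (q - 3)*(q^2 - 1) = (q - 3)*(q + 1)*(q - 1)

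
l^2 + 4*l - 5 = (l - 1)*(l + 5)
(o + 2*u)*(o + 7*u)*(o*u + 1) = o^3*u + 9*o^2*u^2 + o^2 + 14*o*u^3 + 9*o*u + 14*u^2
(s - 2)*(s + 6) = s^2 + 4*s - 12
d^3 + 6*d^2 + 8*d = d*(d + 2)*(d + 4)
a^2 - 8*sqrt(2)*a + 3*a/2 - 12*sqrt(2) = (a + 3/2)*(a - 8*sqrt(2))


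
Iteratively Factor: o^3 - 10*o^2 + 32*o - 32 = (o - 4)*(o^2 - 6*o + 8) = (o - 4)*(o - 2)*(o - 4)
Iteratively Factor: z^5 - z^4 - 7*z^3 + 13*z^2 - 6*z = (z - 2)*(z^4 + z^3 - 5*z^2 + 3*z) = z*(z - 2)*(z^3 + z^2 - 5*z + 3) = z*(z - 2)*(z - 1)*(z^2 + 2*z - 3) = z*(z - 2)*(z - 1)*(z + 3)*(z - 1)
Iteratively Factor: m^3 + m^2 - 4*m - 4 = (m + 2)*(m^2 - m - 2) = (m + 1)*(m + 2)*(m - 2)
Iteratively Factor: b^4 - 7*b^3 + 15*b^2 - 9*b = (b)*(b^3 - 7*b^2 + 15*b - 9) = b*(b - 3)*(b^2 - 4*b + 3) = b*(b - 3)*(b - 1)*(b - 3)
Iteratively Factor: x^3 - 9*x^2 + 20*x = (x - 5)*(x^2 - 4*x) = x*(x - 5)*(x - 4)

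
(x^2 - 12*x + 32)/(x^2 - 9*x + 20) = (x - 8)/(x - 5)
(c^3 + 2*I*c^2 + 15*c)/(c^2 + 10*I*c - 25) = c*(c - 3*I)/(c + 5*I)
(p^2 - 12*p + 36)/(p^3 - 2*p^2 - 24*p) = (p - 6)/(p*(p + 4))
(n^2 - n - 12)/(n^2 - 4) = (n^2 - n - 12)/(n^2 - 4)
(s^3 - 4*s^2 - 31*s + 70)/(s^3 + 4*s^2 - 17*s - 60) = (s^2 - 9*s + 14)/(s^2 - s - 12)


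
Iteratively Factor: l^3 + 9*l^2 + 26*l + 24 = (l + 2)*(l^2 + 7*l + 12) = (l + 2)*(l + 4)*(l + 3)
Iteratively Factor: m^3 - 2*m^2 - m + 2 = (m - 2)*(m^2 - 1) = (m - 2)*(m + 1)*(m - 1)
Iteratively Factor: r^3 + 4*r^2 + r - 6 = (r - 1)*(r^2 + 5*r + 6) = (r - 1)*(r + 3)*(r + 2)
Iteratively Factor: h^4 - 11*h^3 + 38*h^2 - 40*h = (h)*(h^3 - 11*h^2 + 38*h - 40) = h*(h - 4)*(h^2 - 7*h + 10) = h*(h - 4)*(h - 2)*(h - 5)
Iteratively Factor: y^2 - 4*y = (y)*(y - 4)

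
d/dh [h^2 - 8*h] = 2*h - 8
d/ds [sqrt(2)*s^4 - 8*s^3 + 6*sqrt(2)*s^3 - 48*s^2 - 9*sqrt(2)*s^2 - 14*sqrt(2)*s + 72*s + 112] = 4*sqrt(2)*s^3 - 24*s^2 + 18*sqrt(2)*s^2 - 96*s - 18*sqrt(2)*s - 14*sqrt(2) + 72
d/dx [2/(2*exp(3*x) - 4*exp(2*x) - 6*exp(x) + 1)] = (-12*exp(2*x) + 16*exp(x) + 12)*exp(x)/(2*exp(3*x) - 4*exp(2*x) - 6*exp(x) + 1)^2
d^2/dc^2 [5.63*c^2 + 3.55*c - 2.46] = 11.2600000000000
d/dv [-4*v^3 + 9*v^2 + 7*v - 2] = -12*v^2 + 18*v + 7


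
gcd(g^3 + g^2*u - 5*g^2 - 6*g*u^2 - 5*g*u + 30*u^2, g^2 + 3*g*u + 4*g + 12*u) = g + 3*u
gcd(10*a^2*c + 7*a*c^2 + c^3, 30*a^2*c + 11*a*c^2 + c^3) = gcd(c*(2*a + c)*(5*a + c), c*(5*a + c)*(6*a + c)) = 5*a*c + c^2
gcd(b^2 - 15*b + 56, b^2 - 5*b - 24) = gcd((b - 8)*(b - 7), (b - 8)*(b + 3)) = b - 8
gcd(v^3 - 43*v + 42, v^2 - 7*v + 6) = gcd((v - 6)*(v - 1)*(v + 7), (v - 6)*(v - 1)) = v^2 - 7*v + 6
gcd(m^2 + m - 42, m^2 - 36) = m - 6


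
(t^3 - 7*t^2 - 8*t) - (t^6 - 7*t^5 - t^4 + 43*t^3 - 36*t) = -t^6 + 7*t^5 + t^4 - 42*t^3 - 7*t^2 + 28*t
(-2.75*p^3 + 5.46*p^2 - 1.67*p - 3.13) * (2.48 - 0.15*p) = 0.4125*p^4 - 7.639*p^3 + 13.7913*p^2 - 3.6721*p - 7.7624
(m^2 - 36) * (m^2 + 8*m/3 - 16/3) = m^4 + 8*m^3/3 - 124*m^2/3 - 96*m + 192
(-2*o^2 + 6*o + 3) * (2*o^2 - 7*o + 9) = -4*o^4 + 26*o^3 - 54*o^2 + 33*o + 27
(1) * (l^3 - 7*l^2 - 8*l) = l^3 - 7*l^2 - 8*l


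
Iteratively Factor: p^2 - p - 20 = (p - 5)*(p + 4)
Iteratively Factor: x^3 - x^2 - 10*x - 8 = (x + 1)*(x^2 - 2*x - 8) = (x - 4)*(x + 1)*(x + 2)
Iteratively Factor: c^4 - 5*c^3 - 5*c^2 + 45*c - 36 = (c - 3)*(c^3 - 2*c^2 - 11*c + 12) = (c - 3)*(c - 1)*(c^2 - c - 12) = (c - 3)*(c - 1)*(c + 3)*(c - 4)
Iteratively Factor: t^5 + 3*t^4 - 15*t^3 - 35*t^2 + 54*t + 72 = (t + 1)*(t^4 + 2*t^3 - 17*t^2 - 18*t + 72) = (t - 2)*(t + 1)*(t^3 + 4*t^2 - 9*t - 36) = (t - 2)*(t + 1)*(t + 3)*(t^2 + t - 12) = (t - 2)*(t + 1)*(t + 3)*(t + 4)*(t - 3)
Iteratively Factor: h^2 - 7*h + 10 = (h - 5)*(h - 2)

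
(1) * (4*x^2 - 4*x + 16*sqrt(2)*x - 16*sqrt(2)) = 4*x^2 - 4*x + 16*sqrt(2)*x - 16*sqrt(2)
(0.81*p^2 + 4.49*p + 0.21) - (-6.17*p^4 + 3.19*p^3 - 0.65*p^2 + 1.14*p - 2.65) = 6.17*p^4 - 3.19*p^3 + 1.46*p^2 + 3.35*p + 2.86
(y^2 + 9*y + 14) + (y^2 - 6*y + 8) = 2*y^2 + 3*y + 22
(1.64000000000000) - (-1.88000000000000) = 3.52000000000000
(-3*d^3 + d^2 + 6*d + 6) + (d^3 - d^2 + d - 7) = -2*d^3 + 7*d - 1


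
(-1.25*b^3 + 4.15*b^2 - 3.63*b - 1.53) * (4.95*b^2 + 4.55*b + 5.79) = -6.1875*b^5 + 14.855*b^4 - 6.3235*b^3 - 0.0614999999999997*b^2 - 27.9792*b - 8.8587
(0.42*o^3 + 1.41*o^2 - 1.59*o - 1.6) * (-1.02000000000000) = -0.4284*o^3 - 1.4382*o^2 + 1.6218*o + 1.632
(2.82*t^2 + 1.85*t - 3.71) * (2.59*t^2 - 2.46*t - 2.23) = 7.3038*t^4 - 2.1457*t^3 - 20.4485*t^2 + 5.0011*t + 8.2733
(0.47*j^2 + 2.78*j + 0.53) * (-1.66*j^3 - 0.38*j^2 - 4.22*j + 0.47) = -0.7802*j^5 - 4.7934*j^4 - 3.9196*j^3 - 11.7121*j^2 - 0.93*j + 0.2491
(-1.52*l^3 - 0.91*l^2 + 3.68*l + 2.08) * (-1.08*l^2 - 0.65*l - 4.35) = 1.6416*l^5 + 1.9708*l^4 + 3.2291*l^3 - 0.679900000000001*l^2 - 17.36*l - 9.048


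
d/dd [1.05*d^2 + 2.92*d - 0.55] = 2.1*d + 2.92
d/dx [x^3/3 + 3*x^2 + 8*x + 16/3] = x^2 + 6*x + 8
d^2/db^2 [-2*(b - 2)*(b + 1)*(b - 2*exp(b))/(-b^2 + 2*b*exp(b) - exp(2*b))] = 4*(-2*b^3*exp(2*b) - b^2*exp(3*b) + 4*b^2*exp(2*b) + 5*b*exp(3*b) - b*exp(2*b) - 2*b - 2*exp(3*b) - 9*exp(2*b) + 8*exp(b))/(b^4 - 4*b^3*exp(b) + 6*b^2*exp(2*b) - 4*b*exp(3*b) + exp(4*b))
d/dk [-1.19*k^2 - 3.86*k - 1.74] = -2.38*k - 3.86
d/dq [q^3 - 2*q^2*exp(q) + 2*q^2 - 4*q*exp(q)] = -2*q^2*exp(q) + 3*q^2 - 8*q*exp(q) + 4*q - 4*exp(q)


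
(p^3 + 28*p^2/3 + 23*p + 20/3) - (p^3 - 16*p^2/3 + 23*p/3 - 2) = 44*p^2/3 + 46*p/3 + 26/3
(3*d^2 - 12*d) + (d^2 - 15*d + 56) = 4*d^2 - 27*d + 56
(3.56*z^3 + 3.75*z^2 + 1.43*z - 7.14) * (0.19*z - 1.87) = 0.6764*z^4 - 5.9447*z^3 - 6.7408*z^2 - 4.0307*z + 13.3518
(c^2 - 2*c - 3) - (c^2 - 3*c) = c - 3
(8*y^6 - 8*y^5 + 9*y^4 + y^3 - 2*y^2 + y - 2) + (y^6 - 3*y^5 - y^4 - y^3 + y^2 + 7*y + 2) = 9*y^6 - 11*y^5 + 8*y^4 - y^2 + 8*y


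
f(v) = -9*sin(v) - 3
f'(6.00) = -8.64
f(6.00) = -0.49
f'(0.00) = -9.00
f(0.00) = -3.00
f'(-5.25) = -4.61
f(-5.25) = -10.73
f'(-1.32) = -2.23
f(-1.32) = 5.72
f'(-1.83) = 2.31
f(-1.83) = 5.70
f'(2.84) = 8.59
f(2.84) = -5.67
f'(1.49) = -0.73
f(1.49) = -11.97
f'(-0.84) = -6.01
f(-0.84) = 3.70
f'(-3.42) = 8.65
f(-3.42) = -5.47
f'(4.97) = -2.29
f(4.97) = 5.70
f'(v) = -9*cos(v)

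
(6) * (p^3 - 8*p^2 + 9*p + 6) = 6*p^3 - 48*p^2 + 54*p + 36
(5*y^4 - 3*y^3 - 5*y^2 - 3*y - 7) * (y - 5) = 5*y^5 - 28*y^4 + 10*y^3 + 22*y^2 + 8*y + 35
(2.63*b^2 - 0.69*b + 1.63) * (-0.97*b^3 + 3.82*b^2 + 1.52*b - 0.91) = -2.5511*b^5 + 10.7159*b^4 - 0.2193*b^3 + 2.7845*b^2 + 3.1055*b - 1.4833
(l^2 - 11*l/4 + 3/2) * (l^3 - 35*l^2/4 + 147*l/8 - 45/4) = l^5 - 23*l^4/2 + 703*l^3/16 - 2397*l^2/32 + 117*l/2 - 135/8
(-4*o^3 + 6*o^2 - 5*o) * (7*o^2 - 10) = -28*o^5 + 42*o^4 + 5*o^3 - 60*o^2 + 50*o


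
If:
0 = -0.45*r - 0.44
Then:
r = -0.98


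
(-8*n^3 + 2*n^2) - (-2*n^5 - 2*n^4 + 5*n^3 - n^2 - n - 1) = 2*n^5 + 2*n^4 - 13*n^3 + 3*n^2 + n + 1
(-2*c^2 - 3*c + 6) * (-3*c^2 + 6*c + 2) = 6*c^4 - 3*c^3 - 40*c^2 + 30*c + 12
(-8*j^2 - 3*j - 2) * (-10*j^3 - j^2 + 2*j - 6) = 80*j^5 + 38*j^4 + 7*j^3 + 44*j^2 + 14*j + 12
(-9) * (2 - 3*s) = 27*s - 18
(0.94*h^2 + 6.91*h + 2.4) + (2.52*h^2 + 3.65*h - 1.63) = 3.46*h^2 + 10.56*h + 0.77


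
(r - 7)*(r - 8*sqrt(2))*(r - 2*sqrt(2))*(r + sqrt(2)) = r^4 - 9*sqrt(2)*r^3 - 7*r^3 + 12*r^2 + 63*sqrt(2)*r^2 - 84*r + 32*sqrt(2)*r - 224*sqrt(2)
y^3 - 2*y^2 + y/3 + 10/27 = (y - 5/3)*(y - 2/3)*(y + 1/3)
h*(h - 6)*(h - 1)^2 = h^4 - 8*h^3 + 13*h^2 - 6*h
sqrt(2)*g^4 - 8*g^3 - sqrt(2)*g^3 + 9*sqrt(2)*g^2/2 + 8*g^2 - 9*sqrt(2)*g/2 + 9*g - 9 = (g - 1)*(g - 3*sqrt(2))*(g - 3*sqrt(2)/2)*(sqrt(2)*g + 1)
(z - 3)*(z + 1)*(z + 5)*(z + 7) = z^4 + 10*z^3 + 8*z^2 - 106*z - 105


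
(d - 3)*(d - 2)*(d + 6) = d^3 + d^2 - 24*d + 36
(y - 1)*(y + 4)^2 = y^3 + 7*y^2 + 8*y - 16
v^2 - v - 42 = (v - 7)*(v + 6)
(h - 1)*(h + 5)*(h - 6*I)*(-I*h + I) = -I*h^4 - 6*h^3 - 3*I*h^3 - 18*h^2 + 9*I*h^2 + 54*h - 5*I*h - 30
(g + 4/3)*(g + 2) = g^2 + 10*g/3 + 8/3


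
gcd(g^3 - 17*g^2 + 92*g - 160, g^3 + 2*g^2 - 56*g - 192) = g - 8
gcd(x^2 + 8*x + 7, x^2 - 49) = x + 7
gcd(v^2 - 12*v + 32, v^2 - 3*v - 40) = v - 8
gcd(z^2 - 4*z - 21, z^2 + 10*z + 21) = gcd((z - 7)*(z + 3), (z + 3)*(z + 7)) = z + 3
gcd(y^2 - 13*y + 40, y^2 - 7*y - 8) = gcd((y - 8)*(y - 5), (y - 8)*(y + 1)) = y - 8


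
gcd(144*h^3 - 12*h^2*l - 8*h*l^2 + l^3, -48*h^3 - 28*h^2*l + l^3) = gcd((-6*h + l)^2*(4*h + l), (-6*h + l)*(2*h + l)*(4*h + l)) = 24*h^2 + 2*h*l - l^2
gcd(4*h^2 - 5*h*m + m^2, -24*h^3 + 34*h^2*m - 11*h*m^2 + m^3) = 4*h^2 - 5*h*m + m^2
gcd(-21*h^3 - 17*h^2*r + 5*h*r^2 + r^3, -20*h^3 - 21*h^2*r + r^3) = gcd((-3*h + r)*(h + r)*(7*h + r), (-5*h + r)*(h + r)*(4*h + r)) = h + r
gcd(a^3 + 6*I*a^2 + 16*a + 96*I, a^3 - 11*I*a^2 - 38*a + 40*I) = a - 4*I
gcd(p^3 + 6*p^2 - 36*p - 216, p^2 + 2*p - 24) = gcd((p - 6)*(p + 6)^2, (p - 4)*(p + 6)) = p + 6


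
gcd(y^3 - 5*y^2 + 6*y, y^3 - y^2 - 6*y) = y^2 - 3*y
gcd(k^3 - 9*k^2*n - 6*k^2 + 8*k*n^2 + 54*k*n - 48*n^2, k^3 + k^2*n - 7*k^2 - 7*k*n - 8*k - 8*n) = 1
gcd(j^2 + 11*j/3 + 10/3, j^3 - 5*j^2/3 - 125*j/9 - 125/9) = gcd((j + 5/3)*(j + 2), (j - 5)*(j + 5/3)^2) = j + 5/3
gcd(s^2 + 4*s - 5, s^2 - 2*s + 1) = s - 1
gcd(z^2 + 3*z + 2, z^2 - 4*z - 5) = z + 1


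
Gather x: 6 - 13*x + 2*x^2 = 2*x^2 - 13*x + 6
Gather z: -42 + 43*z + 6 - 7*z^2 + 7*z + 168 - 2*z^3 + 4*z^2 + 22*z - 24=-2*z^3 - 3*z^2 + 72*z + 108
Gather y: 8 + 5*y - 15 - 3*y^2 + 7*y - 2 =-3*y^2 + 12*y - 9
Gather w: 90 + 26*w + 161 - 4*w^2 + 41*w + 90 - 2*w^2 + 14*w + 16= -6*w^2 + 81*w + 357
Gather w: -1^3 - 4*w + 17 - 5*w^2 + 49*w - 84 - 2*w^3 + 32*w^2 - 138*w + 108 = -2*w^3 + 27*w^2 - 93*w + 40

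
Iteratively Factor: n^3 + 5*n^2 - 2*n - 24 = (n - 2)*(n^2 + 7*n + 12) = (n - 2)*(n + 4)*(n + 3)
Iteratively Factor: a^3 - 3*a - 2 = (a + 1)*(a^2 - a - 2) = (a - 2)*(a + 1)*(a + 1)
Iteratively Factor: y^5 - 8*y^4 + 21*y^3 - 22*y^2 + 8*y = (y - 4)*(y^4 - 4*y^3 + 5*y^2 - 2*y) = (y - 4)*(y - 1)*(y^3 - 3*y^2 + 2*y) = (y - 4)*(y - 1)^2*(y^2 - 2*y) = (y - 4)*(y - 2)*(y - 1)^2*(y)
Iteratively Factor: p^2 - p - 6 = (p - 3)*(p + 2)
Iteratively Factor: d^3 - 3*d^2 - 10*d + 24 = (d + 3)*(d^2 - 6*d + 8) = (d - 2)*(d + 3)*(d - 4)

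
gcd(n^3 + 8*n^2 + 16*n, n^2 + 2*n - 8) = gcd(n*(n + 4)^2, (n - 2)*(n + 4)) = n + 4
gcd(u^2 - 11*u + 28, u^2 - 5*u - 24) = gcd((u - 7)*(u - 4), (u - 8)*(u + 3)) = 1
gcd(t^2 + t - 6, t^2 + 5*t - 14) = t - 2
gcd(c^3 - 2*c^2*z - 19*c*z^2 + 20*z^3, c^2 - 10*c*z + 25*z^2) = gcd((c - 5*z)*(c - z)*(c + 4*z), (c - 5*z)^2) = -c + 5*z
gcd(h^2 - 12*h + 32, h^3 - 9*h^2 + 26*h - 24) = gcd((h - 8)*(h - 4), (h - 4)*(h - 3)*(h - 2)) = h - 4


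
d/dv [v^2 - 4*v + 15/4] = 2*v - 4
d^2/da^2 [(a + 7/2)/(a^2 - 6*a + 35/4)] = 16*((5 - 6*a)*(4*a^2 - 24*a + 35) + 16*(a - 3)^2*(2*a + 7))/(4*a^2 - 24*a + 35)^3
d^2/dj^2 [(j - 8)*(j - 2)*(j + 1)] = 6*j - 18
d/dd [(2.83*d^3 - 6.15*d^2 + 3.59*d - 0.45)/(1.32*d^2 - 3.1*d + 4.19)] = (3.7356*d^4 - 17.546*d^3 + 49.8993*d^2 - 50.349*d + 13.6471)/(1.7424*d^4 - 8.184*d^3 + 20.6716*d^2 - 25.978*d + 17.5561)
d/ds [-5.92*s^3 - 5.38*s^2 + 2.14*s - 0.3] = -17.76*s^2 - 10.76*s + 2.14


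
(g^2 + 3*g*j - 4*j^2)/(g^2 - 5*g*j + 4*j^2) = (g + 4*j)/(g - 4*j)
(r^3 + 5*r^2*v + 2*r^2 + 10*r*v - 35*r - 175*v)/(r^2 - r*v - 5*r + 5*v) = (r^2 + 5*r*v + 7*r + 35*v)/(r - v)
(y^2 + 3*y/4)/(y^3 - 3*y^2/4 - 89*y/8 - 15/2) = 2*y/(2*y^2 - 3*y - 20)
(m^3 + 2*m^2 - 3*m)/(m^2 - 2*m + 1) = m*(m + 3)/(m - 1)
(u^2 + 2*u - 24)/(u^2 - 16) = (u + 6)/(u + 4)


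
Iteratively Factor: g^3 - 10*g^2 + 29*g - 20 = (g - 4)*(g^2 - 6*g + 5) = (g - 4)*(g - 1)*(g - 5)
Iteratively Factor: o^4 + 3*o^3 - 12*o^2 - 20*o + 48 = (o - 2)*(o^3 + 5*o^2 - 2*o - 24) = (o - 2)*(o + 4)*(o^2 + o - 6) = (o - 2)*(o + 3)*(o + 4)*(o - 2)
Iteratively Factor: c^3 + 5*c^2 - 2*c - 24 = (c + 3)*(c^2 + 2*c - 8) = (c + 3)*(c + 4)*(c - 2)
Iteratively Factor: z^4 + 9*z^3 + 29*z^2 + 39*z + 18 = (z + 3)*(z^3 + 6*z^2 + 11*z + 6) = (z + 3)^2*(z^2 + 3*z + 2) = (z + 2)*(z + 3)^2*(z + 1)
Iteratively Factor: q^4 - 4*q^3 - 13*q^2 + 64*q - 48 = (q - 3)*(q^3 - q^2 - 16*q + 16) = (q - 3)*(q - 1)*(q^2 - 16) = (q - 3)*(q - 1)*(q + 4)*(q - 4)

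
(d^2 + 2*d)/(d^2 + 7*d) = (d + 2)/(d + 7)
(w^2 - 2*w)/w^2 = (w - 2)/w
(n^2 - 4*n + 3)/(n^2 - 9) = (n - 1)/(n + 3)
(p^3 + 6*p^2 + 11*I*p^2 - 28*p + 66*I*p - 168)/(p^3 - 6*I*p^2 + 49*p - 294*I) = (p^2 + p*(6 + 4*I) + 24*I)/(p^2 - 13*I*p - 42)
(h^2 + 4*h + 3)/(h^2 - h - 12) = (h + 1)/(h - 4)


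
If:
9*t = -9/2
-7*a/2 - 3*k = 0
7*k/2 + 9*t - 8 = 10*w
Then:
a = -120*w/49 - 150/49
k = 20*w/7 + 25/7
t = -1/2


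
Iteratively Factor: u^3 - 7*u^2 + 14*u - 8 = (u - 4)*(u^2 - 3*u + 2) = (u - 4)*(u - 2)*(u - 1)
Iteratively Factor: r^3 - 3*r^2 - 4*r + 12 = (r - 3)*(r^2 - 4) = (r - 3)*(r + 2)*(r - 2)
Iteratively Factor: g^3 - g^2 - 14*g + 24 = (g - 2)*(g^2 + g - 12) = (g - 3)*(g - 2)*(g + 4)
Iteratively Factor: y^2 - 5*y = (y - 5)*(y)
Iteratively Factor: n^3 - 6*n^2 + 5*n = (n - 5)*(n^2 - n) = n*(n - 5)*(n - 1)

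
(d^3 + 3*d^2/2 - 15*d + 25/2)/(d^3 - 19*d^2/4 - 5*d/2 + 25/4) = 2*(2*d^2 + 5*d - 25)/(4*d^2 - 15*d - 25)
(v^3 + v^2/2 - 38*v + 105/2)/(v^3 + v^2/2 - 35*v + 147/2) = (2*v^2 - 13*v + 15)/(2*v^2 - 13*v + 21)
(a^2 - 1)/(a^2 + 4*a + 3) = (a - 1)/(a + 3)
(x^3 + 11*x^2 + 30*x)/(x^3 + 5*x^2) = (x + 6)/x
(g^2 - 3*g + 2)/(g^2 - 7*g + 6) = (g - 2)/(g - 6)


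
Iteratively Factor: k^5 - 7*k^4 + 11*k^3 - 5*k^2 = (k)*(k^4 - 7*k^3 + 11*k^2 - 5*k) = k^2*(k^3 - 7*k^2 + 11*k - 5) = k^2*(k - 5)*(k^2 - 2*k + 1) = k^2*(k - 5)*(k - 1)*(k - 1)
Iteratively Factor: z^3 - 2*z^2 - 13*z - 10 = (z - 5)*(z^2 + 3*z + 2) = (z - 5)*(z + 1)*(z + 2)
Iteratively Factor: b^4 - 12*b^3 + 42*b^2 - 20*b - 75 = (b - 5)*(b^3 - 7*b^2 + 7*b + 15) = (b - 5)*(b - 3)*(b^2 - 4*b - 5) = (b - 5)^2*(b - 3)*(b + 1)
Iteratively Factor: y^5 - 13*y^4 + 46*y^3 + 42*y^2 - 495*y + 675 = (y + 3)*(y^4 - 16*y^3 + 94*y^2 - 240*y + 225) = (y - 5)*(y + 3)*(y^3 - 11*y^2 + 39*y - 45) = (y - 5)*(y - 3)*(y + 3)*(y^2 - 8*y + 15) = (y - 5)*(y - 3)^2*(y + 3)*(y - 5)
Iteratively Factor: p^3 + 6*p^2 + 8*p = (p + 4)*(p^2 + 2*p) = (p + 2)*(p + 4)*(p)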